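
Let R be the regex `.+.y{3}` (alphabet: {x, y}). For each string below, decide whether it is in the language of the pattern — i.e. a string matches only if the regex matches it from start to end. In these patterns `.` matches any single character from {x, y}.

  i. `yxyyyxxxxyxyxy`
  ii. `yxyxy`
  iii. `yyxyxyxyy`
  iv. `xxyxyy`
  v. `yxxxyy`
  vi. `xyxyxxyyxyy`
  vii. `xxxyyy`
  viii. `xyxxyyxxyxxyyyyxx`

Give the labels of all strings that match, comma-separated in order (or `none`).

vii

i → no match
ii → no match
iii → no match
iv → no match
v → no match
vi → no match
vii → match
viii → no match — must end with `y`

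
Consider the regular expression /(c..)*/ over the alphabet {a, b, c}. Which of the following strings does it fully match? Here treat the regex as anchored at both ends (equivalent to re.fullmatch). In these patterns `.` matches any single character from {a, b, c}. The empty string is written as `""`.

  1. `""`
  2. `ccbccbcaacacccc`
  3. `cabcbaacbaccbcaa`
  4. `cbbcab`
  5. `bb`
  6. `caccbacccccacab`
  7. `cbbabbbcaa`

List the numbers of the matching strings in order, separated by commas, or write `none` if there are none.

1 → match
2 → match
3 → no match
4 → match
5 → no match
6 → match
7 → no match

1, 2, 4, 6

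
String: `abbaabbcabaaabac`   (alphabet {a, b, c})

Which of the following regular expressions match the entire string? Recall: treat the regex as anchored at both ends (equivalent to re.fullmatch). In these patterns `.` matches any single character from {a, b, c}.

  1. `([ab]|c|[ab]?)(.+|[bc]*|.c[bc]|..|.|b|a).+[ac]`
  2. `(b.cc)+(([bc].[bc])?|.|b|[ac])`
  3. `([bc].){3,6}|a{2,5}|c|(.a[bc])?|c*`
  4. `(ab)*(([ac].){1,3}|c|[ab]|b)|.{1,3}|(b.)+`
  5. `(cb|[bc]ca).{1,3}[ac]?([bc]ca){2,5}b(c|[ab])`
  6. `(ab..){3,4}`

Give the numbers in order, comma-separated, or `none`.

1, 6

1 → match
2 → no match — must start with `b`
3 → no match
4 → no match
5 → no match
6 → match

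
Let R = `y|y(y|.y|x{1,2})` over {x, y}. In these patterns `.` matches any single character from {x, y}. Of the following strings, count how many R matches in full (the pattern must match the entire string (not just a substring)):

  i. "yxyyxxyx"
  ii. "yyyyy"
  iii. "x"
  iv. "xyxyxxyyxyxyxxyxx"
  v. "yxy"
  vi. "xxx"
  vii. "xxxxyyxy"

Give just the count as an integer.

1

i → no match
ii → no match
iii → no match — must start with "y"
iv → no match — must start with "y"
v → match
vi → no match — must start with "y"
vii → no match — must start with "y"
Total matched: 1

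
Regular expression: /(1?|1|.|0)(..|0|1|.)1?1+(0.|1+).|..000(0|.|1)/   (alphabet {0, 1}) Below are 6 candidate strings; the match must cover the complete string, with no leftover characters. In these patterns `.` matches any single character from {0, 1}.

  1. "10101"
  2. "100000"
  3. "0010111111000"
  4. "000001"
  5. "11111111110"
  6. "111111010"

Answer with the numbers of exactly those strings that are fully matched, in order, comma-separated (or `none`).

1. "10101" → no match
2. "100000" → match
3 → no match
4. "000001" → match
5. "11111111110" → match
6. "111111010" → match

2, 4, 5, 6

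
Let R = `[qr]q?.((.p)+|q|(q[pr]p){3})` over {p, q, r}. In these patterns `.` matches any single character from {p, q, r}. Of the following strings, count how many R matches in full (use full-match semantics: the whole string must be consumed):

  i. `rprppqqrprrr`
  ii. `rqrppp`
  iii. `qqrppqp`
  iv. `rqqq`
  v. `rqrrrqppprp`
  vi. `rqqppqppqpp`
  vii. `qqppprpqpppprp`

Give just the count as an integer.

i → no match
ii → match
iii → match
iv → match
v → no match
vi → match
vii → no match
Total matched: 4

4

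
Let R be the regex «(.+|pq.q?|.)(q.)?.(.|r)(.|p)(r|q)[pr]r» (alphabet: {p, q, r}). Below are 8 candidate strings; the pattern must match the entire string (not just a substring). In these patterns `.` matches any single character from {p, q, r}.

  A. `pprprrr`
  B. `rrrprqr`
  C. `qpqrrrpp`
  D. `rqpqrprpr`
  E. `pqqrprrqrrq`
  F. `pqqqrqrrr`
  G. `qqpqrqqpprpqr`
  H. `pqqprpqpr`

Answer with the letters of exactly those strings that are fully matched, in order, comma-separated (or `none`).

A → match
B → no match
C → no match — must end with `r`
D → match
E → no match — must end with `r`
F → match
G → no match
H → match

A, D, F, H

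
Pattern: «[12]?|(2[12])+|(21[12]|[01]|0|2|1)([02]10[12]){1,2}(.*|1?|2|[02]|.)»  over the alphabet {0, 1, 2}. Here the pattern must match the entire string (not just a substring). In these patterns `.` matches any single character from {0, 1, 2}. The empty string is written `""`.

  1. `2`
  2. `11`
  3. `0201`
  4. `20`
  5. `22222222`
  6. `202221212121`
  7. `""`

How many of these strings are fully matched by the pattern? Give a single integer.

3

1 → match
2 → no match
3 → no match
4 → no match
5 → match
6 → no match
7 → match
Total matched: 3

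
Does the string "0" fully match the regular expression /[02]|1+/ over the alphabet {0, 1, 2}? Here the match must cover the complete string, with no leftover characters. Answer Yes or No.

Yes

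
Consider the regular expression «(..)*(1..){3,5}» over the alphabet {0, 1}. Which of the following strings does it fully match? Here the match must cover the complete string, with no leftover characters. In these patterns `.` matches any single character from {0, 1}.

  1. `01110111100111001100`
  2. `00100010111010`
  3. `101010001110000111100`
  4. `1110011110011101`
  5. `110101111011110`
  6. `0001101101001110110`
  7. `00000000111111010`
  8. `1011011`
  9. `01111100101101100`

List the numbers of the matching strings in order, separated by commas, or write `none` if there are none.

1 → no match
2 → no match
3 → no match
4 → no match
5 → no match
6 → no match
7 → no match
8 → no match
9 → match

9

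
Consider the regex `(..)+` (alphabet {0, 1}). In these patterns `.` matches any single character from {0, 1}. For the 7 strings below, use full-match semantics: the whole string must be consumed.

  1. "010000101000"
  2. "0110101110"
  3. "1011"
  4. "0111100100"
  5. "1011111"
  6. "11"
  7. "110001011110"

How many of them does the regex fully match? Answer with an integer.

1 → match
2 → match
3 → match
4 → match
5 → no match
6 → match
7 → match
Total matched: 6

6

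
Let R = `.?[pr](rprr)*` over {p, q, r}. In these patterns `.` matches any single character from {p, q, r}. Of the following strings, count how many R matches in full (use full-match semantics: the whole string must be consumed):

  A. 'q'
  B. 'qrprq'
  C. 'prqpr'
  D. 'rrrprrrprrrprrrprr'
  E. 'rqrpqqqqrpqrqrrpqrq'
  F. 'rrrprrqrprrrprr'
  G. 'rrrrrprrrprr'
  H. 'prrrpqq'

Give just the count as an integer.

A → no match
B → no match
C → no match
D → match
E → no match
F → no match
G → no match
H → no match
Total matched: 1

1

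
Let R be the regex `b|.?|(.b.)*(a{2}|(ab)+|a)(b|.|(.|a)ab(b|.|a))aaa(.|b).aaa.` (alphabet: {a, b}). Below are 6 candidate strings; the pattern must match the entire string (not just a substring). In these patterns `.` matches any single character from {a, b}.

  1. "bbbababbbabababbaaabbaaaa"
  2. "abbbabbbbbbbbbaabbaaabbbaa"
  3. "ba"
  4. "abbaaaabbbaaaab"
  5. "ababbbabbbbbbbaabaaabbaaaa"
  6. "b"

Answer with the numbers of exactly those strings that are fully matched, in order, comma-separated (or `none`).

1 → match
2 → no match
3 → no match
4 → no match
5 → match
6 → match

1, 5, 6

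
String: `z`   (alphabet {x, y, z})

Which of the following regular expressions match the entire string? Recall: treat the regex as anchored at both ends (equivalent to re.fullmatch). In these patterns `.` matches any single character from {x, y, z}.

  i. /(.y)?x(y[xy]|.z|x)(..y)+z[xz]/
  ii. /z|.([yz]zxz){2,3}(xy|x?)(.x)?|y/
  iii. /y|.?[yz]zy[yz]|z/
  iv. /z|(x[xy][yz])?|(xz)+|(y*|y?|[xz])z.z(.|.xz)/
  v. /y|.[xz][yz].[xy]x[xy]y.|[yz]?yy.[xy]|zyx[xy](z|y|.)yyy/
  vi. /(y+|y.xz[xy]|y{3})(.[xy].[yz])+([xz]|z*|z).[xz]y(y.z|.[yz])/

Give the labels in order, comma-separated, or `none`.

i → no match
ii → match
iii → match
iv → match
v → no match
vi → no match — must start with `y`

ii, iii, iv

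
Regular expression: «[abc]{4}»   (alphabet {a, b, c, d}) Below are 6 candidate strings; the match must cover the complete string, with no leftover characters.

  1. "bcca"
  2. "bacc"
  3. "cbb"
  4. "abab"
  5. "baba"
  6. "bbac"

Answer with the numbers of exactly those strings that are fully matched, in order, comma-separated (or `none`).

1, 2, 4, 5, 6

1 → match
2 → match
3 → no match
4 → match
5 → match
6 → match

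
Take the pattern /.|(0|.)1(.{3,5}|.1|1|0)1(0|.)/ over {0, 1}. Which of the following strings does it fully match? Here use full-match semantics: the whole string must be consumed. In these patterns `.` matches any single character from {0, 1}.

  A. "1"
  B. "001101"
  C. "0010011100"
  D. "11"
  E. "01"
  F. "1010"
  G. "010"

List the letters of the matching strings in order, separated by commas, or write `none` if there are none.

A

A → match
B → no match
C → no match
D → no match
E → no match
F → no match
G → no match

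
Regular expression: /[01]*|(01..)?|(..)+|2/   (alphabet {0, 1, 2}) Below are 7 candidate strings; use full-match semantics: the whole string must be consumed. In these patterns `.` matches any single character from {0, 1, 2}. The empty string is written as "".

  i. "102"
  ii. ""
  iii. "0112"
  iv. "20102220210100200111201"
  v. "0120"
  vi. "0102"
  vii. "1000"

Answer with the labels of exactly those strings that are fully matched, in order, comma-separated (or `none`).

i → no match
ii → match
iii → match
iv → no match
v → match
vi → match
vii → match

ii, iii, v, vi, vii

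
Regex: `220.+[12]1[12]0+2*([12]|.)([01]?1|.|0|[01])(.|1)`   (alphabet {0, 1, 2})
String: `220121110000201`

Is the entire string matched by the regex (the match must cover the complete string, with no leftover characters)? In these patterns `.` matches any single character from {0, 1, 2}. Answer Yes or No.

Yes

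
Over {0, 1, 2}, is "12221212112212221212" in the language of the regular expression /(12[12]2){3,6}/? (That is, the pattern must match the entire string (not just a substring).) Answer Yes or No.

No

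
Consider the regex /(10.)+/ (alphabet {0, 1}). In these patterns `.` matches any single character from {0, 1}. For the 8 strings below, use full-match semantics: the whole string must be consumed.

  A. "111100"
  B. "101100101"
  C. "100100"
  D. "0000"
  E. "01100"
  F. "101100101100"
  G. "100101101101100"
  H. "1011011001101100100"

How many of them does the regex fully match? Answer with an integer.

A. "111100" → no match — must start with "10"
B. "101100101" → match
C. "100100" → match
D. "0000" → no match — must start with "10"
E. "01100" → no match — must start with "10"
F. "101100101100" → match
G → match
H → no match
Total matched: 4

4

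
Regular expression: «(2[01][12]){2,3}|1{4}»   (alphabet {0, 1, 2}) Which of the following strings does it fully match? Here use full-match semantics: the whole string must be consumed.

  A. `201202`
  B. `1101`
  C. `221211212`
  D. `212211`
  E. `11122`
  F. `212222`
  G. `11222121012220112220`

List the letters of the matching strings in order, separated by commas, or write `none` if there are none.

A, D

A → match
B → no match
C → no match
D → match
E → no match
F → no match
G → no match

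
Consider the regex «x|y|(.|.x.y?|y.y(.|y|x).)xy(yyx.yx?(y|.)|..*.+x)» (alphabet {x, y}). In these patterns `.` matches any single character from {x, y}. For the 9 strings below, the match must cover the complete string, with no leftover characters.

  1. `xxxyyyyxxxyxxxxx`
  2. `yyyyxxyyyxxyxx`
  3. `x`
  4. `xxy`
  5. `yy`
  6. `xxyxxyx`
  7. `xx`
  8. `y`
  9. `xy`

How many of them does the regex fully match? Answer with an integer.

1 → no match
2 → match
3 → match
4 → no match
5 → no match
6 → match
7 → no match
8 → match
9 → no match
Total matched: 4

4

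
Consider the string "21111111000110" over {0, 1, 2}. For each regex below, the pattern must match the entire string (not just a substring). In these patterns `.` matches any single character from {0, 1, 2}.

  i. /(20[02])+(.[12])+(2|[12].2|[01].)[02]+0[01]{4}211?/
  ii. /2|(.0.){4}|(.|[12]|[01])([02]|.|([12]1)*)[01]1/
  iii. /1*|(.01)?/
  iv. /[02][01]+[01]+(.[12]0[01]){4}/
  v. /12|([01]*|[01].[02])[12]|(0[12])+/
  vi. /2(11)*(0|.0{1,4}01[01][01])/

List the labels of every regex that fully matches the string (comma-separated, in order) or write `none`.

vi

i → no match — must start with "20"
ii → no match
iii → no match
iv → no match
v → no match
vi → match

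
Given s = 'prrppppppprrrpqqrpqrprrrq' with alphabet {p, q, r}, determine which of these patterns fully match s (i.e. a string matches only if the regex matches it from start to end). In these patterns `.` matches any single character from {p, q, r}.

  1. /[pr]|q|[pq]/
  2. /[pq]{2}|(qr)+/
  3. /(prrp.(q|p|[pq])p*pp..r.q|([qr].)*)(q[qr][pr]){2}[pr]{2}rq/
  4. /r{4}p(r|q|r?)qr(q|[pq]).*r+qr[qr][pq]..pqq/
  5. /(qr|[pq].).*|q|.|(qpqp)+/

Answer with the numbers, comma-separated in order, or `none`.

1 → no match
2 → no match
3 → match
4 → no match — must start with 'r'
5 → match

3, 5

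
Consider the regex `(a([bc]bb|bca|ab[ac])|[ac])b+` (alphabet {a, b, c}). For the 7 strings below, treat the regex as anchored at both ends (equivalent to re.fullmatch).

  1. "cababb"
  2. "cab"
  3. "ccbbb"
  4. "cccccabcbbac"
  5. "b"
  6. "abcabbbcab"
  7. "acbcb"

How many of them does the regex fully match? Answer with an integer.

1. "cababb" → no match
2. "cab" → no match
3. "ccbbb" → no match
4. "cccccabcbbac" → no match — must end with "b"
5. "b" → no match
6. "abcabbbcab" → no match
7. "acbcb" → no match
Total matched: 0

0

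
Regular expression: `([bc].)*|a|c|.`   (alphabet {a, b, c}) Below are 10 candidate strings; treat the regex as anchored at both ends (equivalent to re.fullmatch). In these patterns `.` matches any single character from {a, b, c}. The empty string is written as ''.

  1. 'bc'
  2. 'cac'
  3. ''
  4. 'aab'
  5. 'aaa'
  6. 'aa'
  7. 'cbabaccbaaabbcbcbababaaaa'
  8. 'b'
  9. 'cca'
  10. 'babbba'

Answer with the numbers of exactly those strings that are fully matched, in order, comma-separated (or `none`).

1 → match
2 → no match
3 → match
4 → no match
5 → no match
6 → no match
7 → no match
8 → match
9 → no match
10 → match

1, 3, 8, 10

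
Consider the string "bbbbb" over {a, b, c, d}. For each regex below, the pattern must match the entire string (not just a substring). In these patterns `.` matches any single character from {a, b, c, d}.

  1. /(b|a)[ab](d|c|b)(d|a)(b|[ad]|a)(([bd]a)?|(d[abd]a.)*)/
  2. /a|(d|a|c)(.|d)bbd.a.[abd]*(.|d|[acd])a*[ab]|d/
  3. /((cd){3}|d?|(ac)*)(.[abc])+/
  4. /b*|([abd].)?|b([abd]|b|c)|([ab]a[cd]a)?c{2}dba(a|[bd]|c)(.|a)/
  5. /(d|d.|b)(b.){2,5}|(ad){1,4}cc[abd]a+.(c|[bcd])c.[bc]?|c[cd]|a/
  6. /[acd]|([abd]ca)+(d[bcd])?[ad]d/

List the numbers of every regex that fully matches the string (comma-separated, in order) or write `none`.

1 → no match
2 → no match
3 → no match
4 → match
5 → match
6 → no match

4, 5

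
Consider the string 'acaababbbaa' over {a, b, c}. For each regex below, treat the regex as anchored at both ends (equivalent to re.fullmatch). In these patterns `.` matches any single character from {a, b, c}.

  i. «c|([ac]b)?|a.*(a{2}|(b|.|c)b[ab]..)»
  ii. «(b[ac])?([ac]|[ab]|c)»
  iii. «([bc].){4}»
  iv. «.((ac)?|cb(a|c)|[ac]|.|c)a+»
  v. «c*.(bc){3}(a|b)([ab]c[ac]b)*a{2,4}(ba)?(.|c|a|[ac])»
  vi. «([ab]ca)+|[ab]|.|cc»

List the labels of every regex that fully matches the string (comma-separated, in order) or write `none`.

i

i → match
ii → no match
iii → no match
iv → no match
v → no match
vi → no match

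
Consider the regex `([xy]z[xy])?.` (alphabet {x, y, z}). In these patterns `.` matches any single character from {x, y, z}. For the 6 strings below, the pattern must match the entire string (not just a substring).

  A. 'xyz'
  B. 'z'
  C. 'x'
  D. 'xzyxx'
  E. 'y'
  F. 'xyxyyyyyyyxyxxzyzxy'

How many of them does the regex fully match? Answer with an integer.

3

A → no match
B → match
C → match
D → no match
E → match
F → no match
Total matched: 3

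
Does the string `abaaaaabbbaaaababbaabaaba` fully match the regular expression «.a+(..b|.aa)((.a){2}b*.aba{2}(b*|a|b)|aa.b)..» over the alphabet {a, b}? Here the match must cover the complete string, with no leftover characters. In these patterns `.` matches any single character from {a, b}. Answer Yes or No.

No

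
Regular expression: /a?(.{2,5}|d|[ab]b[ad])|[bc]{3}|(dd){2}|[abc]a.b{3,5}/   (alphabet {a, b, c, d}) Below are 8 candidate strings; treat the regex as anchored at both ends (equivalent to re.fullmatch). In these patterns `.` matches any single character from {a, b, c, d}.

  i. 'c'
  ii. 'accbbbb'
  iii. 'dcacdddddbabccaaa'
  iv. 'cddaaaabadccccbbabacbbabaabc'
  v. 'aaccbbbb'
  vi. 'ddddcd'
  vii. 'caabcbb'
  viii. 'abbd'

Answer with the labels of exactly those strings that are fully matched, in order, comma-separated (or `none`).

i → no match
ii → no match
iii → no match
iv → no match
v → no match
vi → no match
vii → no match
viii → match

viii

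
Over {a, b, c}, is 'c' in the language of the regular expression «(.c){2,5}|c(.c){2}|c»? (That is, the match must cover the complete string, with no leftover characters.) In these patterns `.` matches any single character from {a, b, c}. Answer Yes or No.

Yes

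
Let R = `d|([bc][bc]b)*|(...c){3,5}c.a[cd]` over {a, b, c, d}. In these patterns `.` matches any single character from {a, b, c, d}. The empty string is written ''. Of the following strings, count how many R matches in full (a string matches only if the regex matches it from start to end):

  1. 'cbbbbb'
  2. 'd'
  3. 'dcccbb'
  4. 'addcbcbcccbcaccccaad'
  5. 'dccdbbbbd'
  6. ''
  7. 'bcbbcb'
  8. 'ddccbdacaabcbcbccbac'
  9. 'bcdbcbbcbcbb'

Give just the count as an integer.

6

1 → match
2 → match
3 → no match
4 → match
5 → no match
6 → match
7 → match
8 → match
9 → no match
Total matched: 6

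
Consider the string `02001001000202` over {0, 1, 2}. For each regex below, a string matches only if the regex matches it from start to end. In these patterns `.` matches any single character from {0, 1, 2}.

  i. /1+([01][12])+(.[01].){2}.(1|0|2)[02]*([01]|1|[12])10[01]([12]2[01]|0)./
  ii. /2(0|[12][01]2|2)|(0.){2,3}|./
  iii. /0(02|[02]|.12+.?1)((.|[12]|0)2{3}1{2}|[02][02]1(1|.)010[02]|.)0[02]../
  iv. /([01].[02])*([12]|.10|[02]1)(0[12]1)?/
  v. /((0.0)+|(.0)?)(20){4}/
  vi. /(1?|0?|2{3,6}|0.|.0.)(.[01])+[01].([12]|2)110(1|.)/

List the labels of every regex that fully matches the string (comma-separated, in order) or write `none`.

i → no match — must start with `1`
ii → no match
iii → match
iv → no match
v → no match — must end with `20`
vi → no match

iii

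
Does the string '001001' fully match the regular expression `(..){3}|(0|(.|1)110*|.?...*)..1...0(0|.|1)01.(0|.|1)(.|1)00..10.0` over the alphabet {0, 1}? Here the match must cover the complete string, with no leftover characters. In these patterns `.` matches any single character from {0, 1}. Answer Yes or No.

Yes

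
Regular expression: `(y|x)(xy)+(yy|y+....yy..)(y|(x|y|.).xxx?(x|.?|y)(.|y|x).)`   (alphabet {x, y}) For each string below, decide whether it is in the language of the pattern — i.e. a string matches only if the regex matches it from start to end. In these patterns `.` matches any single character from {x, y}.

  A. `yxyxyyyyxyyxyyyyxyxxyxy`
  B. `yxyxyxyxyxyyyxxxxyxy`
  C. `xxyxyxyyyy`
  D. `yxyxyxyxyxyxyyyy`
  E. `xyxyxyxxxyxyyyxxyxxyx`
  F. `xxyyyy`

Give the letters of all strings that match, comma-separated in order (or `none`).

A → match
B → match
C → match
D → match
E → no match
F → match

A, B, C, D, F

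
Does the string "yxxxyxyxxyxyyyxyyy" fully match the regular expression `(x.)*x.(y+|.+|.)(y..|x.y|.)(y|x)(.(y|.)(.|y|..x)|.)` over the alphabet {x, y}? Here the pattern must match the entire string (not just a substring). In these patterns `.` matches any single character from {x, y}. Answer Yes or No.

No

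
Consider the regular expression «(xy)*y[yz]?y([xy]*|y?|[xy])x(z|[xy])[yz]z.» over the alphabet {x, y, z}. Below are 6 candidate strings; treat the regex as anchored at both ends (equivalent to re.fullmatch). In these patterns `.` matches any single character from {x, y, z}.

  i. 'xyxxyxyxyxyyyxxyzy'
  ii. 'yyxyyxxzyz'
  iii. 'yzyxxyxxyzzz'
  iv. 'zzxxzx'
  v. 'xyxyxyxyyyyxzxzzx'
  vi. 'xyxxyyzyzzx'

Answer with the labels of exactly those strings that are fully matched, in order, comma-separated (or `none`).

i → no match
ii → no match
iii → match
iv → no match
v → no match
vi → no match

iii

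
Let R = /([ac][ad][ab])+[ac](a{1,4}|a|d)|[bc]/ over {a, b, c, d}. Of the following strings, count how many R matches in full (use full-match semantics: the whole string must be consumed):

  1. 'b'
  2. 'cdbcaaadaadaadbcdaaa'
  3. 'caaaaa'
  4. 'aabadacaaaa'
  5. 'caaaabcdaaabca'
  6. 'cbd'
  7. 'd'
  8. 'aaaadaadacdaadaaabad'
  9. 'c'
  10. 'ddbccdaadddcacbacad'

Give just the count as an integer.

1 → match
2 → match
3 → match
4 → match
5 → match
6 → no match
7 → no match
8 → match
9 → match
10 → no match
Total matched: 7

7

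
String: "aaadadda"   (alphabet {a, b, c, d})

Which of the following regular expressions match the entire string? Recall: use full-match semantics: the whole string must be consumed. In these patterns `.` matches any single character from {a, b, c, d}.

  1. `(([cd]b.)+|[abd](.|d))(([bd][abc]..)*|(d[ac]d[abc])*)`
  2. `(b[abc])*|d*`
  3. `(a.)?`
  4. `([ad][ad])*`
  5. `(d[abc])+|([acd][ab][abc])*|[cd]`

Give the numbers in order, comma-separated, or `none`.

4

1 → no match
2 → no match
3 → no match
4 → match
5 → no match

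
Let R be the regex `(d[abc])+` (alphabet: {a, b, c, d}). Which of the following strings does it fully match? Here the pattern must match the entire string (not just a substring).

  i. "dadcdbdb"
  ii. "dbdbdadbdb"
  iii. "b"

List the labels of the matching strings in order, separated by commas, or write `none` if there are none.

i → match
ii → match
iii → no match — must start with "d"

i, ii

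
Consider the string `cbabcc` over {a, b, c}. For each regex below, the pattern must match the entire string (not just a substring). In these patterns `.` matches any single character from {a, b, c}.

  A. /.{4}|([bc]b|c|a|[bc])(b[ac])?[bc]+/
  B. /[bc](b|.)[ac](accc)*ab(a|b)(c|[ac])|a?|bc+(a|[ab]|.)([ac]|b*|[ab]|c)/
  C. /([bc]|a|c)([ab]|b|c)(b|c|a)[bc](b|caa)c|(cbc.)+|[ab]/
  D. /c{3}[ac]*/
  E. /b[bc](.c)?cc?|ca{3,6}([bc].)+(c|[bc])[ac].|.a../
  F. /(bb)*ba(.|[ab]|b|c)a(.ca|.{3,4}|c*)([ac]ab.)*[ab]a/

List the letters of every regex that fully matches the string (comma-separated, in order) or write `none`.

A → match
B → no match
C → no match
D → no match
E → no match
F → no match — must end with `a`

A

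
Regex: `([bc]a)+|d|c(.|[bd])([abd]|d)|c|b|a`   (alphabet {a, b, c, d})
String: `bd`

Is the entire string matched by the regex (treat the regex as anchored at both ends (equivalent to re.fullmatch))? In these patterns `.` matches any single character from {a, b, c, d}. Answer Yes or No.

No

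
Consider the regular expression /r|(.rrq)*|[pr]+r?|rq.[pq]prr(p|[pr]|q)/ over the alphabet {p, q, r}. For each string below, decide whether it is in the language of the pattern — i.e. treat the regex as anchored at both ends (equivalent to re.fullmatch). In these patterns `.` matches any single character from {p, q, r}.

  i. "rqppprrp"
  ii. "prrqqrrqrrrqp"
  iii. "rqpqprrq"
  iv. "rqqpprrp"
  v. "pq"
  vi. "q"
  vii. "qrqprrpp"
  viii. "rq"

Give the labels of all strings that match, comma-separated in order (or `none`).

i → match
ii → no match
iii → match
iv → match
v → no match
vi → no match
vii → no match
viii → no match

i, iii, iv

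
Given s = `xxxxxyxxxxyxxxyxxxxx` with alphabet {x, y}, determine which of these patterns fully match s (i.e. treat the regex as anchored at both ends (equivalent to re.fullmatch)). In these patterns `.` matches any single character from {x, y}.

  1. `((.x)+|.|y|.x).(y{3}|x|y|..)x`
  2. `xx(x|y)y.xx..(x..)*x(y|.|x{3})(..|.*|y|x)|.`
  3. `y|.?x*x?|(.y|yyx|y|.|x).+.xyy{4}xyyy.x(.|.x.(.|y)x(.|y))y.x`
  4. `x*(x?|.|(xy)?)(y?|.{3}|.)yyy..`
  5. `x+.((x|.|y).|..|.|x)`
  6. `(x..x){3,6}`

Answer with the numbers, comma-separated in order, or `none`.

6

1 → no match
2 → no match
3 → no match
4 → no match
5 → no match
6 → match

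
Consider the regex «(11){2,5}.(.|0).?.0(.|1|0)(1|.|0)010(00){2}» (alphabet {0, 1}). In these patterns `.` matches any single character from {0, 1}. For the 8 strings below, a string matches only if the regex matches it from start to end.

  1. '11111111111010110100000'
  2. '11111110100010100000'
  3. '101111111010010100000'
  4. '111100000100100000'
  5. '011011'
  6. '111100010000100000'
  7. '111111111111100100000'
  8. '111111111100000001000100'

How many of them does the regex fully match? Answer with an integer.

1 → match
2 → match
3 → no match — must start with '11'
4 → match
5. '011011' → no match — must start with '11'
6 → match
7 → no match
8 → no match
Total matched: 4

4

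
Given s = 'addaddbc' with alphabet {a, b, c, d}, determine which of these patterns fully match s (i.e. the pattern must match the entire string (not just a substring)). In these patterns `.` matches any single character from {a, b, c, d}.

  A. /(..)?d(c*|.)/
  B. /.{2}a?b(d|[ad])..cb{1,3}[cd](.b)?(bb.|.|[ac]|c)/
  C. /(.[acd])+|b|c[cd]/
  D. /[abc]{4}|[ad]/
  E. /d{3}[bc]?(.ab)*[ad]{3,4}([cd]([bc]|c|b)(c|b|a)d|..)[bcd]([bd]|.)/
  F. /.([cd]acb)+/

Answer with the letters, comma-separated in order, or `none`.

A → no match
B → no match
C → match
D → no match
E → no match — must start with 'd'
F → no match — must end with 'acb'

C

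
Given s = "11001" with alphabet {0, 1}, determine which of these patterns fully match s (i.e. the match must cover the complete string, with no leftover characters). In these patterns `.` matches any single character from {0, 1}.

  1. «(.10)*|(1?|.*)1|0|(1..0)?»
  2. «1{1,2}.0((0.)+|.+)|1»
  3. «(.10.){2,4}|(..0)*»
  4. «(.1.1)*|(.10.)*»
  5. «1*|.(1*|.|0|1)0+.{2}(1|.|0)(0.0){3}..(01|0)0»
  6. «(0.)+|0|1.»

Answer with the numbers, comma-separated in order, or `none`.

1, 2

1 → match
2 → match
3 → no match
4 → no match
5 → no match
6 → no match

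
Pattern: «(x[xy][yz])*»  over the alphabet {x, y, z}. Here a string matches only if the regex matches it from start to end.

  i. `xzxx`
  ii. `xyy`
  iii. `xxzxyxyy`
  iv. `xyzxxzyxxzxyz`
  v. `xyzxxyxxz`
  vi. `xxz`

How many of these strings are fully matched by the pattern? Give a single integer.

i → no match
ii → match
iii → no match
iv → no match
v → match
vi → match
Total matched: 3

3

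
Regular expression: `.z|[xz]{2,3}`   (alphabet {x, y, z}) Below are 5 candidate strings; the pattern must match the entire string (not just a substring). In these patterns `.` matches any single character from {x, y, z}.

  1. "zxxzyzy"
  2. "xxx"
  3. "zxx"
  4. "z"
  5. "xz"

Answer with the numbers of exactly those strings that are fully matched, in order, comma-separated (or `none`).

2, 3, 5

1 → no match
2 → match
3 → match
4 → no match
5 → match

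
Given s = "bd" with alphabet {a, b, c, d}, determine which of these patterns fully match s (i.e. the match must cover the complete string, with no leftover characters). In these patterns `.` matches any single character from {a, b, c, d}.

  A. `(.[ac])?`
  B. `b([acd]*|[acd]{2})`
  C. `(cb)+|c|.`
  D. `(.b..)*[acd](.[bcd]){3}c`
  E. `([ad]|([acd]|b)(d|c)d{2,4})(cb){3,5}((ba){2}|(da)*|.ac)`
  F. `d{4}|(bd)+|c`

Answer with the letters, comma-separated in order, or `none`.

B, F

A → no match
B → match
C → no match
D → no match — must end with "c"
E → no match
F → match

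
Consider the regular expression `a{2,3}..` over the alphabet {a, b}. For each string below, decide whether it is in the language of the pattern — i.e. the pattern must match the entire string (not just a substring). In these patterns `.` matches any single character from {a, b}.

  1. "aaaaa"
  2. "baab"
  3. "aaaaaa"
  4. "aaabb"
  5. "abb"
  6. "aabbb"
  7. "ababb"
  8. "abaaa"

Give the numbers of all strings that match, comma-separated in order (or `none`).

1, 4

1. "aaaaa" → match
2. "baab" → no match — must start with "a"
3. "aaaaaa" → no match
4. "aaabb" → match
5. "abb" → no match
6. "aabbb" → no match
7. "ababb" → no match
8. "abaaa" → no match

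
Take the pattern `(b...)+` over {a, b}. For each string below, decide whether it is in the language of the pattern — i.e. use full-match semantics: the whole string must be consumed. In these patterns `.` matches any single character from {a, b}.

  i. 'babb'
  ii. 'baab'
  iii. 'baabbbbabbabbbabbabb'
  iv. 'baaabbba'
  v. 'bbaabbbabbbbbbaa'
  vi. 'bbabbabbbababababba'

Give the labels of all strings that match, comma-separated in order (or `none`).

i. 'babb' → match
ii. 'baab' → match
iii → match
iv. 'baaabbba' → match
v → match
vi → no match

i, ii, iii, iv, v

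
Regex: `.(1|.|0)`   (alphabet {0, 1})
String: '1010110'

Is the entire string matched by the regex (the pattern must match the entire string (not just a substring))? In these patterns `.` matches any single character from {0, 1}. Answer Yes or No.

No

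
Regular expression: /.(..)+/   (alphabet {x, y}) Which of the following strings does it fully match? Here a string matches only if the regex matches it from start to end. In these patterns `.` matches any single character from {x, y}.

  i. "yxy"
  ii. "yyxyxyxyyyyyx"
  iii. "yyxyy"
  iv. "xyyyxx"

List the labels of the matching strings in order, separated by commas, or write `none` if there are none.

i, ii, iii

i → match
ii → match
iii → match
iv → no match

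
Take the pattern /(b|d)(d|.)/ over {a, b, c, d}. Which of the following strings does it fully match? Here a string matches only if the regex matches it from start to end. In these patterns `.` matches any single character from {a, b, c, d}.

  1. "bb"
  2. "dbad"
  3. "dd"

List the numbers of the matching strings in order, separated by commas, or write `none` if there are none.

1, 3

1. "bb" → match
2. "dbad" → no match
3. "dd" → match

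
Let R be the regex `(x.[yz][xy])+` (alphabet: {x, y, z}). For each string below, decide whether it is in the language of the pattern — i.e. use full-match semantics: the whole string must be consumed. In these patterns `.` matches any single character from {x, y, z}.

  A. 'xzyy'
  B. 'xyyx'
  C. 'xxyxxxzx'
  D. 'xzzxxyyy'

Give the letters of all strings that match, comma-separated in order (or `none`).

A → match
B → match
C → match
D → match

A, B, C, D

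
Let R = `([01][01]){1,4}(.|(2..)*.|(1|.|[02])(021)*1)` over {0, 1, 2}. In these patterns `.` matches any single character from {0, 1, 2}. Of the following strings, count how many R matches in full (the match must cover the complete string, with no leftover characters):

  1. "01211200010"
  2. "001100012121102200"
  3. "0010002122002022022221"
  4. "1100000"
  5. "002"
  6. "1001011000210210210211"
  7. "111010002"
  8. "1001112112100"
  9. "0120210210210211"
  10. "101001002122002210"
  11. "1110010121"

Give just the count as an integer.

1. "01211200010" → no match
2 → no match
3 → match
4. "1100000" → match
5. "002" → match
6 → match
7. "111010002" → match
8 → match
9 → match
10 → match
11. "1110010121" → match
Total matched: 9

9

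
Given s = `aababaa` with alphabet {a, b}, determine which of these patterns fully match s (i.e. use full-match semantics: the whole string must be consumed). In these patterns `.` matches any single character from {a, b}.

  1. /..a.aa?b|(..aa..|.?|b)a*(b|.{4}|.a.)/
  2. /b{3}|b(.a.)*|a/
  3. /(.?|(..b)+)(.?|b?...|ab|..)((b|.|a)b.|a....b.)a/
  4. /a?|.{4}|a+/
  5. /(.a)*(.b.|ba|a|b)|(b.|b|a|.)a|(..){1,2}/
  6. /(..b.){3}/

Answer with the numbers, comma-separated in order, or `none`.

3, 5

1 → no match
2 → no match
3 → match
4 → no match
5 → match
6 → no match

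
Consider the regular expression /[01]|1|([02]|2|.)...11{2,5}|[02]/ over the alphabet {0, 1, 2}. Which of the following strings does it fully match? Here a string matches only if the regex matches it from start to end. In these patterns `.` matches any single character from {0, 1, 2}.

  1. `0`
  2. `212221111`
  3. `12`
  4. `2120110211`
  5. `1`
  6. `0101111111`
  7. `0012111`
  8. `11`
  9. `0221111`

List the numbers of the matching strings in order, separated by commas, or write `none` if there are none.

1, 5, 6, 7, 9

1 → match
2 → no match
3 → no match
4 → no match
5 → match
6 → match
7 → match
8 → no match
9 → match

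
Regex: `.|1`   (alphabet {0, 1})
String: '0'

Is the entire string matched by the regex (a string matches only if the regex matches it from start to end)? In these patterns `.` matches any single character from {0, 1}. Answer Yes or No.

Yes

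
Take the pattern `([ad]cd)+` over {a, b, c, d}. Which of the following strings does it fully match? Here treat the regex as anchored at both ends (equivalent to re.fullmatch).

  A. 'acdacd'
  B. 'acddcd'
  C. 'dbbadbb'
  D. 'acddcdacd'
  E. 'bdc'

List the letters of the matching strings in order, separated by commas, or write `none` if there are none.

A → match
B → match
C → no match — must end with 'cd'
D → match
E → no match — must end with 'cd'

A, B, D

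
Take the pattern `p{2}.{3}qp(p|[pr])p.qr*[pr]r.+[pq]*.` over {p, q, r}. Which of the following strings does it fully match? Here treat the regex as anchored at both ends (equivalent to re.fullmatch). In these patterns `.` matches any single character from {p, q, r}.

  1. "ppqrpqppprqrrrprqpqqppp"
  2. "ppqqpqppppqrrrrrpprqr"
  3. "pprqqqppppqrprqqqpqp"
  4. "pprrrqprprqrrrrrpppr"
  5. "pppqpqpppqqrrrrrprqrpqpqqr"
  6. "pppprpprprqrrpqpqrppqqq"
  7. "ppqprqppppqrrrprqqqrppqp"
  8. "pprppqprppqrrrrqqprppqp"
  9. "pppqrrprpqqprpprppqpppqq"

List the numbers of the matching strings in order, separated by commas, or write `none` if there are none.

1 → match
2 → match
3 → match
4 → match
5 → match
6 → no match
7 → match
8 → match
9 → no match

1, 2, 3, 4, 5, 7, 8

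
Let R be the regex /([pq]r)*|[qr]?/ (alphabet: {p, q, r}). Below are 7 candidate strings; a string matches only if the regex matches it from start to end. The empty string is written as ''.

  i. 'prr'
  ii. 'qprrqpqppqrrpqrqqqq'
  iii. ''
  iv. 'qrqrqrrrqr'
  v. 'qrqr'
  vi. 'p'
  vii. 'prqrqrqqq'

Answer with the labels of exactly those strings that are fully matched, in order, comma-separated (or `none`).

iii, v

i. 'prr' → no match
ii → no match
iii. '' → match
iv. 'qrqrqrrrqr' → no match
v. 'qrqr' → match
vi. 'p' → no match
vii. 'prqrqrqqq' → no match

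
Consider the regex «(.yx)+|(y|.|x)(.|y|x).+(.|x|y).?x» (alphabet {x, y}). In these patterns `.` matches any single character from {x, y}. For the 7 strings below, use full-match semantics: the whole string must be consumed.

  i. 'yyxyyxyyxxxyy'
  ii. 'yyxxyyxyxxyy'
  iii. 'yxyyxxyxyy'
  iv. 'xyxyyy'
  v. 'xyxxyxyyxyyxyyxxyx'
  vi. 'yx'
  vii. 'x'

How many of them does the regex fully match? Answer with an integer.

i → no match
ii → no match
iii → no match
iv → no match
v → match
vi → no match
vii → no match
Total matched: 1

1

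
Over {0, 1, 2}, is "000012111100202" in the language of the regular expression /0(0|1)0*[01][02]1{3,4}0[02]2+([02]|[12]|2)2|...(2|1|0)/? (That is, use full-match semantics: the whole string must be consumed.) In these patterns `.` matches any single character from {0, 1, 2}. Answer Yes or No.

Yes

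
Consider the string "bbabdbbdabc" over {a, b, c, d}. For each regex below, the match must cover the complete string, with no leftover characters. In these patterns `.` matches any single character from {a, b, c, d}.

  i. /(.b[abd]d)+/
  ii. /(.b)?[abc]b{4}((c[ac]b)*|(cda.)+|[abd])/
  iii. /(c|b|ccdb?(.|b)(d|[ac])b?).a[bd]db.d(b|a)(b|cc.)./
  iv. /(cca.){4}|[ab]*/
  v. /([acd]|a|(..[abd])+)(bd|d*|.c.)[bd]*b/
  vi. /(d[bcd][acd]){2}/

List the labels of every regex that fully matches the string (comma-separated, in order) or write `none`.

i → no match — must end with "d"
ii → no match
iii → match
iv → no match
v → no match — must end with "b"
vi → no match — must start with "d"

iii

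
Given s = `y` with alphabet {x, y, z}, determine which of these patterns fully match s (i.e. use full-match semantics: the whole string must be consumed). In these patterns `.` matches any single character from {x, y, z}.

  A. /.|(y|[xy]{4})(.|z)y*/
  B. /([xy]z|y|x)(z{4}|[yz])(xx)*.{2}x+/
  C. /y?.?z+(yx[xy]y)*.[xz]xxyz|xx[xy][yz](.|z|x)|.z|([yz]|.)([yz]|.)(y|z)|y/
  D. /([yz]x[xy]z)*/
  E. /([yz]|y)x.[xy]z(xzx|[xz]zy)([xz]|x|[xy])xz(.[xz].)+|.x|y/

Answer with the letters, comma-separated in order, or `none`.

A, C, E

A → match
B → no match — must end with `x`
C → match
D → no match
E → match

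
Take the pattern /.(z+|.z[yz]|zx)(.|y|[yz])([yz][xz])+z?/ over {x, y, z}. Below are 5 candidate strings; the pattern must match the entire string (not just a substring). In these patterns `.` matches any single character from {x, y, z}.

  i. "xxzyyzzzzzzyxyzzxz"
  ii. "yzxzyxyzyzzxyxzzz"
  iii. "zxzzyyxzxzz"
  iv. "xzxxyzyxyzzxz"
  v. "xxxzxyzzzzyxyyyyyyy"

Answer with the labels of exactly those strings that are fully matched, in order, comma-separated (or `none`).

i, ii, iii, iv

i → match
ii → match
iii → match
iv → match
v → no match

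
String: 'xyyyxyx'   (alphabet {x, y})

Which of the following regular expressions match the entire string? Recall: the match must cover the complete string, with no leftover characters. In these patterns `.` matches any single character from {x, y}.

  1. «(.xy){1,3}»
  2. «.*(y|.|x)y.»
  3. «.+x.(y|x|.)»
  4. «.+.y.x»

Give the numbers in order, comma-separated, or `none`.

1 → no match — must end with 'xy'
2 → match
3 → match
4 → no match

2, 3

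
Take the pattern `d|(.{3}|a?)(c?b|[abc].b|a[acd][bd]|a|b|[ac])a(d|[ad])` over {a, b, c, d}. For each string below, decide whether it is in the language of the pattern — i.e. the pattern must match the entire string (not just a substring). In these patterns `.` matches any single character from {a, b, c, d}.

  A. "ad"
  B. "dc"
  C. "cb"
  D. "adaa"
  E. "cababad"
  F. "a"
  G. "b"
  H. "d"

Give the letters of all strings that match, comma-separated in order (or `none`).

A. "ad" → no match
B. "dc" → no match
C. "cb" → no match
D. "adaa" → no match
E. "cababad" → no match
F. "a" → no match
G. "b" → no match
H. "d" → match

H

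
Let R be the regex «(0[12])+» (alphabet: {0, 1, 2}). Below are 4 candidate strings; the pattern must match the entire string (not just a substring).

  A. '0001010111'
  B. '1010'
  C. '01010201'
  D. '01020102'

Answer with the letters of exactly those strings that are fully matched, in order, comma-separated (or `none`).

C, D

A → no match
B → no match — must start with '0'
C → match
D → match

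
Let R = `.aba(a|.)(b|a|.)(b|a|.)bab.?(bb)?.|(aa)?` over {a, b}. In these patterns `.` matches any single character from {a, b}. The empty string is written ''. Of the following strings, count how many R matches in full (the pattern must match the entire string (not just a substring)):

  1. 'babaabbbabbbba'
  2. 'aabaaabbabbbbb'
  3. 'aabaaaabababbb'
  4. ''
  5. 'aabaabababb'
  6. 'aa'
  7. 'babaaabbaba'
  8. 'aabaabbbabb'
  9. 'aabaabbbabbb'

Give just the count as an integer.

1 → match
2 → match
3 → match
4. '' → match
5. 'aabaabababb' → match
6. 'aa' → match
7. 'babaaabbaba' → match
8. 'aabaabbbabb' → match
9. 'aabaabbbabbb' → match
Total matched: 9

9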